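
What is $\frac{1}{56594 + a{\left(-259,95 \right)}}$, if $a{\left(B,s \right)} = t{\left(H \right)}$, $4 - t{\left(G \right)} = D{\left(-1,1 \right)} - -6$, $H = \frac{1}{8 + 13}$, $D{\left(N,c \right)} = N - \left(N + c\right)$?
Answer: $\frac{1}{56593} \approx 1.767 \cdot 10^{-5}$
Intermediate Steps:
$D{\left(N,c \right)} = - c$ ($D{\left(N,c \right)} = N - \left(N + c\right) = - c$)
$H = \frac{1}{21} \approx 0.047619$
$t{\left(G \right)} = -1$ ($t{\left(G \right)} = 4 - \left(\left(-1\right) 1 - -6\right) = 4 - \left(-1 + 6\right) = 4 - 5 = -1$)
$a{\left(B,s \right)} = -1$
$\frac{1}{56594 + a{\left(-259,95 \right)}} = \frac{1}{56594 - 1} = \frac{1}{56593}$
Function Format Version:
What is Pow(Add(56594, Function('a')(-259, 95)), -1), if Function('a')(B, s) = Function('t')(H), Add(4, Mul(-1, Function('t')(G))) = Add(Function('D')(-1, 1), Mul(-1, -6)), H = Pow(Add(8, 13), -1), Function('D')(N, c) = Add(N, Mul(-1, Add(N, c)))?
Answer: Rational(1, 56593) ≈ 1.7670e-5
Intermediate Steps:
Function('D')(N, c) = Mul(-1, c) (Function('D')(N, c) = Add(N, Add(Mul(-1, N), Mul(-1, c))) = Mul(-1, c))
H = Rational(1, 21) (H = Pow(21, -1) = Rational(1, 21) ≈ 0.047619)
Function('t')(G) = -1 (Function('t')(G) = Add(4, Mul(-1, Add(Mul(-1, 1), Mul(-1, -6)))) = Add(4, Mul(-1, Add(-1, 6))) = Add(4, Mul(-1, 5)) = Add(4, -5) = -1)
Function('a')(B, s) = -1
Pow(Add(56594, Function('a')(-259, 95)), -1) = Pow(Add(56594, -1), -1) = Pow(56593, -1) = Rational(1, 56593)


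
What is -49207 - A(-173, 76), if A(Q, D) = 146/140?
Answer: -3444563/70 ≈ -49208.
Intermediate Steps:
A(Q, D) = 73/70 (A(Q, D) = 146*(1/140) = 73/70)
-49207 - A(-173, 76) = -49207 - 1*73/70 = -49207 - 73/70 = -3444563/70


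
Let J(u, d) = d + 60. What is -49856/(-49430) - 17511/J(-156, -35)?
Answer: -86432233/123575 ≈ -699.43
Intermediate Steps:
J(u, d) = 60 + d
-49856/(-49430) - 17511/J(-156, -35) = -49856/(-49430) - 17511/(60 - 35) = -49856*(-1/49430) - 17511/25 = 24928/24715 - 17511*1/25 = 24928/24715 - 17511/25 = -86432233/123575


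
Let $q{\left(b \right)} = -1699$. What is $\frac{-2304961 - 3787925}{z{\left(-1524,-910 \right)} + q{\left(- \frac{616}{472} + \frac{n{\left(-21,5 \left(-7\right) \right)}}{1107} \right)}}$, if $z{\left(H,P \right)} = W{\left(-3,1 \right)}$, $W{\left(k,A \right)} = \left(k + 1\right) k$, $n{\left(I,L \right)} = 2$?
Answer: $\frac{6092886}{1693} \approx 3598.9$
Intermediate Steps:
$W{\left(k,A \right)} = k \left(1 + k\right)$ ($W{\left(k,A \right)} = \left(1 + k\right) k = k \left(1 + k\right)$)
$z{\left(H,P \right)} = 6$ ($z{\left(H,P \right)} = - 3 \left(1 - 3\right) = \left(-3\right) \left(-2\right) = 6$)
$\frac{-2304961 - 3787925}{z{\left(-1524,-910 \right)} + q{\left(- \frac{616}{472} + \frac{n{\left(-21,5 \left(-7\right) \right)}}{1107} \right)}} = \frac{-2304961 - 3787925}{6 - 1699} = - \frac{6092886}{-1693} = \left(-6092886\right) \left(- \frac{1}{1693}\right) = \frac{6092886}{1693}$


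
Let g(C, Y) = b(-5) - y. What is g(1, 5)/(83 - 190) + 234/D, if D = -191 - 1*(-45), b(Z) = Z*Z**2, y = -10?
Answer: -4124/7811 ≈ -0.52797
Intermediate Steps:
b(Z) = Z**3
D = -146 (D = -191 + 45 = -146)
g(C, Y) = -115 (g(C, Y) = (-5)**3 - 1*(-10) = -125 + 10 = -115)
g(1, 5)/(83 - 190) + 234/D = -115/(83 - 190) + 234/(-146) = -115/(-107) + 234*(-1/146) = -115*(-1/107) - 117/73 = 115/107 - 117/73 = -4124/7811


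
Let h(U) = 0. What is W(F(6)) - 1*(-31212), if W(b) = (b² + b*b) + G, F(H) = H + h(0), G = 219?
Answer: 31503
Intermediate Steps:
F(H) = H (F(H) = H + 0 = H)
W(b) = 219 + 2*b² (W(b) = (b² + b*b) + 219 = (b² + b²) + 219 = 2*b² + 219 = 219 + 2*b²)
W(F(6)) - 1*(-31212) = (219 + 2*6²) - 1*(-31212) = (219 + 2*36) + 31212 = (219 + 72) + 31212 = 291 + 31212 = 31503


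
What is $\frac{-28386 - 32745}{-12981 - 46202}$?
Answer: $\frac{61131}{59183} \approx 1.0329$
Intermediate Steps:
$\frac{-28386 - 32745}{-12981 - 46202} = - \frac{61131}{-59183} = \left(-61131\right) \left(- \frac{1}{59183}\right) = \frac{61131}{59183}$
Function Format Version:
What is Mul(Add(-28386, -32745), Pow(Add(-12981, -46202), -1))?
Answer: Rational(61131, 59183) ≈ 1.0329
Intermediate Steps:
Mul(Add(-28386, -32745), Pow(Add(-12981, -46202), -1)) = Mul(-61131, Pow(-59183, -1)) = Mul(-61131, Rational(-1, 59183)) = Rational(61131, 59183)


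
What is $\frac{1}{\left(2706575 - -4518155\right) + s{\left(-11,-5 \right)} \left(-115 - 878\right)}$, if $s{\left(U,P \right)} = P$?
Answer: $\frac{1}{7229695} \approx 1.3832 \cdot 10^{-7}$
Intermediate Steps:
$\frac{1}{\left(2706575 - -4518155\right) + s{\left(-11,-5 \right)} \left(-115 - 878\right)} = \frac{1}{\left(2706575 - -4518155\right) - 5 \left(-115 - 878\right)} = \frac{1}{\left(2706575 + 4518155\right) - -4965} = \frac{1}{7224730 + 4965} = \frac{1}{7229695}$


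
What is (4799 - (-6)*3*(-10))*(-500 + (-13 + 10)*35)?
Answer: -2794495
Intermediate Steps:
(4799 - (-6)*3*(-10))*(-500 + (-13 + 10)*35) = (4799 - 6*(-3)*(-10))*(-500 - 3*35) = (4799 + 18*(-10))*(-500 - 105) = (4799 - 180)*(-605) = 4619*(-605) = -2794495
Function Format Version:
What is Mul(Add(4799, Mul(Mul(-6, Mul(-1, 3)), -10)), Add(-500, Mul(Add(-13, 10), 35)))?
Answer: -2794495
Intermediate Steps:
Mul(Add(4799, Mul(Mul(-6, Mul(-1, 3)), -10)), Add(-500, Mul(Add(-13, 10), 35))) = Mul(Add(4799, Mul(Mul(-6, -3), -10)), Add(-500, Mul(-3, 35))) = Mul(Add(4799, Mul(18, -10)), Add(-500, -105)) = Mul(Add(4799, -180), -605) = Mul(4619, -605) = -2794495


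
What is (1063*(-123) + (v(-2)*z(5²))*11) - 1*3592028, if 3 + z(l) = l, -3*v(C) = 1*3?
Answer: -3723019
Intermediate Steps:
v(C) = -1 (v(C) = -3/3 = -⅓*3 = -1)
z(l) = -3 + l
(1063*(-123) + (v(-2)*z(5²))*11) - 1*3592028 = (1063*(-123) - (-3 + 5²)*11) - 1*3592028 = (-130749 - (-3 + 25)*11) - 3592028 = (-130749 - 1*22*11) - 3592028 = (-130749 - 22*11) - 3592028 = (-130749 - 242) - 3592028 = -130991 - 3592028 = -3723019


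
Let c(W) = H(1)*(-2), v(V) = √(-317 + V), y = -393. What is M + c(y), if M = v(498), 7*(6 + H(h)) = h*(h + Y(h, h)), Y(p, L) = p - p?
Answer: 82/7 + √181 ≈ 25.168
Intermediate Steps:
Y(p, L) = 0
H(h) = -6 + h²/7 (H(h) = -6 + (h*(h + 0))/7 = -6 + (h*h)/7 = -6 + h²/7)
c(W) = 82/7 (c(W) = (-6 + (⅐)*1²)*(-2) = (-6 + (⅐)*1)*(-2) = (-6 + ⅐)*(-2) = -41/7*(-2) = 82/7)
M = √181 (M = √(-317 + 498) = √181 ≈ 13.454)
M + c(y) = √181 + 82/7 = 82/7 + √181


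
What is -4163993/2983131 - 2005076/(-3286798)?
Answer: -3852399745729/4902474502269 ≈ -0.78581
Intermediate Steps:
-4163993/2983131 - 2005076/(-3286798) = -4163993*1/2983131 - 2005076*(-1/3286798) = -4163993/2983131 + 1002538/1643399 = -3852399745729/4902474502269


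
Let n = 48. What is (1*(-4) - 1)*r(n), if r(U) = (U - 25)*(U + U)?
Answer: -11040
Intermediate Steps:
r(U) = 2*U*(-25 + U) (r(U) = (-25 + U)*(2*U) = 2*U*(-25 + U))
(1*(-4) - 1)*r(n) = (1*(-4) - 1)*(2*48*(-25 + 48)) = (-4 - 1)*(2*48*23) = -5*2208 = -11040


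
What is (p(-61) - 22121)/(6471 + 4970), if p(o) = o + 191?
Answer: -21991/11441 ≈ -1.9221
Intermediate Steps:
p(o) = 191 + o
(p(-61) - 22121)/(6471 + 4970) = ((191 - 61) - 22121)/(6471 + 4970) = (130 - 22121)/11441 = -21991*1/11441 = -21991/11441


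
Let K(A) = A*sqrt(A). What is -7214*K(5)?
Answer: -36070*sqrt(5) ≈ -80655.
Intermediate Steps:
K(A) = A**(3/2)
-7214*K(5) = -36070*sqrt(5)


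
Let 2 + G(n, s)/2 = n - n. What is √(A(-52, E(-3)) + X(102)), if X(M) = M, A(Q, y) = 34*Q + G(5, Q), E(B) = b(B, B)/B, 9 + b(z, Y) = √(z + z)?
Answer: I*√1670 ≈ 40.866*I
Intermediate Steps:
b(z, Y) = -9 + √2*√z (b(z, Y) = -9 + √(z + z) = -9 + √(2*z) = -9 + √2*√z)
G(n, s) = -4 (G(n, s) = -4 + 2*(n - n) = -4 + 2*0 = -4 + 0 = -4)
E(B) = (-9 + √2*√B)/B
A(Q, y) = -4 + 34*Q (A(Q, y) = 34*Q - 4 = -4 + 34*Q)
√(A(-52, E(-3)) + X(102)) = √((-4 + 34*(-52)) + 102) = √((-4 - 1768) + 102) = √(-1772 + 102) = √(-1670) = I*√1670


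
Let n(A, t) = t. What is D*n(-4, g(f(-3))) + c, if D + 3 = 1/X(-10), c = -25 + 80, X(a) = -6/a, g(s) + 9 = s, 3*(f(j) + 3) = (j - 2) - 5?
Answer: 679/9 ≈ 75.444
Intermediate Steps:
f(j) = -16/3 + j/3 (f(j) = -3 + ((j - 2) - 5)/3 = -3 + ((-2 + j) - 5)/3 = -3 + (-7 + j)/3 = -3 + (-7/3 + j/3) = -16/3 + j/3)
g(s) = -9 + s
c = 55
D = -4/3 (D = -3 + 1/(-6/(-10)) = -3 + 1/(-6*(-⅒)) = -3 + 1/(⅗) = -3 + 5/3 = -4/3 ≈ -1.3333)
D*n(-4, g(f(-3))) + c = -4*(-9 + (-16/3 + (⅓)*(-3)))/3 + 55 = -4*(-9 + (-16/3 - 1))/3 + 55 = -4*(-9 - 19/3)/3 + 55 = -4/3*(-46/3) + 55 = 184/9 + 55 = 679/9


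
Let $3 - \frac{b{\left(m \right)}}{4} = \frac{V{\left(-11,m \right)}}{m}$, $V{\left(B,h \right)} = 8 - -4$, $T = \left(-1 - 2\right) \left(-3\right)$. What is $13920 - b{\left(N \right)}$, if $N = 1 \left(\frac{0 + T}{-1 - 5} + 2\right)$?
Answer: $14004$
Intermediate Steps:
$T = 9$ ($T = \left(-3\right) \left(-3\right) = 9$)
$V{\left(B,h \right)} = 12$ ($V{\left(B,h \right)} = 8 + 4 = 12$)
$N = \frac{1}{2}$ ($N = 1 \left(\frac{0 + 9}{-1 - 5} + 2\right) = 1 \left(\frac{9}{-6} + 2\right) = 1 \left(9 \left(- \frac{1}{6}\right) + 2\right) = 1 \left(- \frac{3}{2} + 2\right) = 1 \cdot \frac{1}{2} = \frac{1}{2} \approx 0.5$)
$b{\left(m \right)} = 12 - \frac{48}{m}$ ($b{\left(m \right)} = 12 - 4 \frac{12}{m} = 12 - \frac{48}{m}$)
$13920 - b{\left(N \right)} = 13920 - \left(12 - 48 \frac{1}{\frac{1}{2}}\right) = 13920 - \left(12 - 96\right) = 13920 - -84 = 13920 + 84 = 14004$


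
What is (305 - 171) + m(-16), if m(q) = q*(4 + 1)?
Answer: 54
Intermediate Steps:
m(q) = 5*q (m(q) = q*5 = 5*q)
(305 - 171) + m(-16) = (305 - 171) + 5*(-16) = 134 - 80 = 54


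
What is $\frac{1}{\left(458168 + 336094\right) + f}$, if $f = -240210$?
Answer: $\frac{1}{554052} \approx 1.8049 \cdot 10^{-6}$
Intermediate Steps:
$\frac{1}{\left(458168 + 336094\right) + f} = \frac{1}{\left(458168 + 336094\right) - 240210} = \frac{1}{794262 - 240210} = \frac{1}{554052}$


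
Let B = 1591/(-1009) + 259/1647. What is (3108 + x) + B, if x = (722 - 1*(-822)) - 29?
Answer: 7680248683/1661823 ≈ 4621.6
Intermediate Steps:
B = -2359046/1661823 (B = 1591*(-1/1009) + 259*(1/1647) = -1591/1009 + 259/1647 = -2359046/1661823 ≈ -1.4196)
x = 1515 (x = (722 + 822) - 29 = 1544 - 29 = 1515)
(3108 + x) + B = (3108 + 1515) - 2359046/1661823 = 4623 - 2359046/1661823 = 7680248683/1661823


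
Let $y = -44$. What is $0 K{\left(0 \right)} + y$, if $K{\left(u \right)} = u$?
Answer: $-44$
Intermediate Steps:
$0 K{\left(0 \right)} + y = 0 \cdot 0 - 44 = 0 - 44 = -44$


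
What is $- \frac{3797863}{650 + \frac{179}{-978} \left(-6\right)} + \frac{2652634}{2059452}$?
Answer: $- \frac{637312838215801}{109283790654} \approx -5831.7$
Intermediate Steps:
$- \frac{3797863}{650 + \frac{179}{-978} \left(-6\right)} + \frac{2652634}{2059452} = - \frac{3797863}{650 + 179 \left(- \frac{1}{978}\right) \left(-6\right)} + 2652634 \cdot \frac{1}{2059452} = - \frac{3797863}{650 - - \frac{179}{163}} + \frac{1326317}{1029726} = - \frac{3797863}{650 + \frac{179}{163}} + \frac{1326317}{1029726} = - \frac{3797863}{\frac{106129}{163}} + \frac{1326317}{1029726} = \left(-3797863\right) \frac{163}{106129} + \frac{1326317}{1029726} = - \frac{619051669}{106129} + \frac{1326317}{1029726} = - \frac{637312838215801}{109283790654}$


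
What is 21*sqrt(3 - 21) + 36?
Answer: 36 + 63*I*sqrt(2) ≈ 36.0 + 89.095*I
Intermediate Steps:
21*sqrt(3 - 21) + 36 = 21*sqrt(-18) + 36 = 21*(3*I*sqrt(2)) + 36 = 63*I*sqrt(2) + 36 = 36 + 63*I*sqrt(2)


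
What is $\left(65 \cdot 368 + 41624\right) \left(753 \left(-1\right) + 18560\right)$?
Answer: $1167142008$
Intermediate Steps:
$\left(65 \cdot 368 + 41624\right) \left(753 \left(-1\right) + 18560\right) = \left(23920 + 41624\right) \left(-753 + 18560\right) = 65544 \cdot 17807 = 1167142008$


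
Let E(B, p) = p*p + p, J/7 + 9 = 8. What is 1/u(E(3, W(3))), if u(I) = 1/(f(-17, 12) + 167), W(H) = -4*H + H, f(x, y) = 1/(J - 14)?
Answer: 3506/21 ≈ 166.95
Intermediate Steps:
J = -7 (J = -63 + 7*8 = -63 + 56 = -7)
f(x, y) = -1/21 (f(x, y) = 1/(-7 - 14) = 1/(-21) = -1/21)
W(H) = -3*H
E(B, p) = p + p² (E(B, p) = p² + p = p + p²)
u(I) = 21/3506 (u(I) = 1/(-1/21 + 167) = 1/(3506/21) = 21/3506)
1/u(E(3, W(3))) = 1/(21/3506) = 3506/21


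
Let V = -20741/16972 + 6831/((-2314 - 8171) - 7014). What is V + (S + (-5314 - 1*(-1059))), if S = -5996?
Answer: -1014984804173/98997676 ≈ -10253.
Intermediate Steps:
V = -159627497/98997676 (V = -20741*1/16972 + 6831/(-10485 - 7014) = -20741/16972 + 6831/(-17499) = -20741/16972 + 6831*(-1/17499) = -20741/16972 - 2277/5833 = -159627497/98997676 ≈ -1.6124)
V + (S + (-5314 - 1*(-1059))) = -159627497/98997676 + (-5996 + (-5314 - 1*(-1059))) = -159627497/98997676 + (-5996 + (-5314 + 1059)) = -159627497/98997676 + (-5996 - 4255) = -159627497/98997676 - 10251 = -1014984804173/98997676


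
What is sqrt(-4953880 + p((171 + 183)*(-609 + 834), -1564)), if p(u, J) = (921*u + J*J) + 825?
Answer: 3*sqrt(7872299) ≈ 8417.3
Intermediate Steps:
p(u, J) = 825 + J**2 + 921*u (p(u, J) = (921*u + J**2) + 825 = (J**2 + 921*u) + 825 = 825 + J**2 + 921*u)
sqrt(-4953880 + p((171 + 183)*(-609 + 834), -1564)) = sqrt(-4953880 + (825 + (-1564)**2 + 921*((171 + 183)*(-609 + 834)))) = sqrt(-4953880 + (825 + 2446096 + 921*(354*225))) = sqrt(-4953880 + (825 + 2446096 + 921*79650)) = sqrt(-4953880 + (825 + 2446096 + 73357650)) = sqrt(-4953880 + 75804571) = sqrt(70850691) = 3*sqrt(7872299)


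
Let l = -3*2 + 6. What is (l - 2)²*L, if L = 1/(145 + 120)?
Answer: 4/265 ≈ 0.015094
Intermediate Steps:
l = 0 (l = -6 + 6 = 0)
L = 1/265 ≈ 0.0037736
(l - 2)²*L = (0 - 2)²*(1/265) = (-2)²*(1/265) = 4*(1/265) = 4/265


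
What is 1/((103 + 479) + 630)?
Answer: 1/1212 ≈ 0.00082508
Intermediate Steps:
1/((103 + 479) + 630) = 1/(582 + 630) = 1/1212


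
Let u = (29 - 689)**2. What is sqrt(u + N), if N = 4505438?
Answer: sqrt(4941038) ≈ 2222.8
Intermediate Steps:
u = 435600 (u = (-660)**2 = 435600)
sqrt(u + N) = sqrt(435600 + 4505438) = sqrt(4941038)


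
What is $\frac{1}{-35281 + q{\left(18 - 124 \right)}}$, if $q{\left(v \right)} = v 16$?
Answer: $- \frac{1}{36977} \approx -2.7044 \cdot 10^{-5}$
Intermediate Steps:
$q{\left(v \right)} = 16 v$
$\frac{1}{-35281 + q{\left(18 - 124 \right)}} = \frac{1}{-35281 + 16 \left(18 - 124\right)} = \frac{1}{-35281 + 16 \left(-106\right)} = \frac{1}{-35281 - 1696} = \frac{1}{-36977} = - \frac{1}{36977}$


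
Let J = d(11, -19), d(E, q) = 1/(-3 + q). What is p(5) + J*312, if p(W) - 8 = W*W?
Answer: 207/11 ≈ 18.818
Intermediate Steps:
J = -1/22 (J = 1/(-3 - 19) = 1/(-22) = -1/22 ≈ -0.045455)
p(W) = 8 + W² (p(W) = 8 + W*W = 8 + W²)
p(5) + J*312 = (8 + 5²) - 1/22*312 = (8 + 25) - 156/11 = 33 - 156/11 = 207/11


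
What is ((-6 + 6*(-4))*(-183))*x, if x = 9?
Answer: 49410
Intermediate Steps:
((-6 + 6*(-4))*(-183))*x = ((-6 + 6*(-4))*(-183))*9 = ((-6 - 24)*(-183))*9 = -30*(-183)*9 = 5490*9 = 49410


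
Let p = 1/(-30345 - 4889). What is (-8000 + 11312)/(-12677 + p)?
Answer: -116695008/446661419 ≈ -0.26126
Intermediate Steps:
p = -1/35234 (p = 1/(-35234) = -1/35234 ≈ -2.8382e-5)
(-8000 + 11312)/(-12677 + p) = (-8000 + 11312)/(-12677 - 1/35234) = 3312/(-446661419/35234) = 3312*(-35234/446661419) = -116695008/446661419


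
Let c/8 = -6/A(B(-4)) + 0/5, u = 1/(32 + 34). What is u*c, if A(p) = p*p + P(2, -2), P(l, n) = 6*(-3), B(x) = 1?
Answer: 8/187 ≈ 0.042781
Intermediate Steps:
P(l, n) = -18
u = 1/66 ≈ 0.015152
A(p) = -18 + p² (A(p) = p*p - 18 = p² - 18 = -18 + p²)
c = 48/17 (c = 8*(-6/(-18 + 1²) + 0/5) = 8*(-6/(-18 + 1) + 0*(⅕)) = 8*(-6/(-17) + 0) = 8*(-6*(-1/17) + 0) = 8*(6/17 + 0) = 8*(6/17) = 48/17 ≈ 2.8235)
u*c = (1/66)*(48/17) = 8/187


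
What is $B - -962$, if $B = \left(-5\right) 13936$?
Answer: $-68718$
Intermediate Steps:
$B = -69680$
$B - -962 = -69680 - -962 = -69680 + 962 = -68718$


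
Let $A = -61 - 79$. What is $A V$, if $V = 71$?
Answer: $-9940$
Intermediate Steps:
$A = -140$ ($A = -61 - 79 = -140$)
$A V = \left(-140\right) 71 = -9940$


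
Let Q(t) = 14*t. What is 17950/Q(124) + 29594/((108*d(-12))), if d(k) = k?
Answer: -1756999/140616 ≈ -12.495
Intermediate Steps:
17950/Q(124) + 29594/((108*d(-12))) = 17950/((14*124)) + 29594/((108*(-12))) = 17950/1736 + 29594/(-1296) = 17950*(1/1736) + 29594*(-1/1296) = 8975/868 - 14797/648 = -1756999/140616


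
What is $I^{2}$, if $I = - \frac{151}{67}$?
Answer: $\frac{22801}{4489} \approx 5.0793$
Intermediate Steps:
$I = - \frac{151}{67}$ ($I = \left(-151\right) \frac{1}{67} = - \frac{151}{67} \approx -2.2537$)
$I^{2} = \left(- \frac{151}{67}\right)^{2} = \frac{22801}{4489}$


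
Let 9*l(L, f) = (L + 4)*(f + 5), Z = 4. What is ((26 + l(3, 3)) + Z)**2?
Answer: 106276/81 ≈ 1312.0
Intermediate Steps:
l(L, f) = (4 + L)*(5 + f)/9 (l(L, f) = ((L + 4)*(f + 5))/9 = ((4 + L)*(5 + f))/9 = (4 + L)*(5 + f)/9)
((26 + l(3, 3)) + Z)**2 = ((26 + (20/9 + (4/9)*3 + (5/9)*3 + (1/9)*3*3)) + 4)**2 = ((26 + (20/9 + 4/3 + 5/3 + 1)) + 4)**2 = ((26 + 56/9) + 4)**2 = (290/9 + 4)**2 = (326/9)**2 = 106276/81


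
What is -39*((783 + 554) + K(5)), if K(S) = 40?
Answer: -53703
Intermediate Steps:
-39*((783 + 554) + K(5)) = -39*((783 + 554) + 40) = -39*(1337 + 40) = -39*1377 = -53703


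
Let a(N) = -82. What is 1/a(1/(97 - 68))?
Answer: -1/82 ≈ -0.012195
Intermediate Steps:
1/a(1/(97 - 68)) = 1/(-82) = -1/82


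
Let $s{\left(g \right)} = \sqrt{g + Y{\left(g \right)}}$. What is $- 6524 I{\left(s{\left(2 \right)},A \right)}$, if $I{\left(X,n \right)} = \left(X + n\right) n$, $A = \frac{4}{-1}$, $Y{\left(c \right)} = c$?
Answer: $-52192$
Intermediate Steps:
$A = -4$ ($A = 4 \left(-1\right) = -4$)
$s{\left(g \right)} = \sqrt{2} \sqrt{g}$ ($s{\left(g \right)} = \sqrt{g + g} = \sqrt{2 g} = \sqrt{2} \sqrt{g}$)
$I{\left(X,n \right)} = n \left(X + n\right)$
$- 6524 I{\left(s{\left(2 \right)},A \right)} = - 6524 \left(- 4 \left(\sqrt{2} \sqrt{2} - 4\right)\right) = - 6524 \left(- 4 \left(2 - 4\right)\right) = - 6524 \left(\left(-4\right) \left(-2\right)\right) = \left(-6524\right) 8 = -52192$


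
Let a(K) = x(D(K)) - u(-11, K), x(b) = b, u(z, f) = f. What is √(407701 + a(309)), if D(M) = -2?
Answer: √407390 ≈ 638.27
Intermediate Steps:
a(K) = -2 - K
√(407701 + a(309)) = √(407701 + (-2 - 1*309)) = √(407701 + (-2 - 309)) = √(407701 - 311) = √407390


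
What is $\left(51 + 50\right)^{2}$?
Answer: $10201$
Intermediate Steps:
$\left(51 + 50\right)^{2} = 101^{2} = 10201$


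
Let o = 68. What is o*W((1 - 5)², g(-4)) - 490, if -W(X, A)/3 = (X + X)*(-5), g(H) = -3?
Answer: 32150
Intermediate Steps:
W(X, A) = 30*X (W(X, A) = -3*(X + X)*(-5) = -3*2*X*(-5) = -(-30)*X = 30*X)
o*W((1 - 5)², g(-4)) - 490 = 68*(30*(1 - 5)²) - 490 = 68*(30*(-4)²) - 490 = 68*(30*16) - 490 = 68*480 - 490 = 32640 - 490 = 32150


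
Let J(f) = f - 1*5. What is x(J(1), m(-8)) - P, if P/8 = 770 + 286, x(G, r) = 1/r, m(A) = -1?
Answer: -8449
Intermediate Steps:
J(f) = -5 + f (J(f) = f - 5 = -5 + f)
P = 8448 (P = 8*(770 + 286) = 8*1056 = 8448)
x(J(1), m(-8)) - P = 1/(-1) - 1*8448 = -1 - 8448 = -8449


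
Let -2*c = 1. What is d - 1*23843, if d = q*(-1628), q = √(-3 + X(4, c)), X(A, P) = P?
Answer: -23843 - 814*I*√14 ≈ -23843.0 - 3045.7*I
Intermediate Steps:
c = -½ (c = -½*1 = -½ ≈ -0.50000)
q = I*√14/2 (q = √(-3 - ½) = √(-7/2) = I*√14/2 ≈ 1.8708*I)
d = -814*I*√14 (d = (I*√14/2)*(-1628) = -814*I*√14 ≈ -3045.7*I)
d - 1*23843 = -814*I*√14 - 1*23843 = -814*I*√14 - 23843 = -23843 - 814*I*√14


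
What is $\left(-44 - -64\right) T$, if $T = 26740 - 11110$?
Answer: $312600$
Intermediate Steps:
$T = 15630$
$\left(-44 - -64\right) T = \left(-44 - -64\right) 15630 = \left(-44 + 64\right) 15630 = 20 \cdot 15630 = 312600$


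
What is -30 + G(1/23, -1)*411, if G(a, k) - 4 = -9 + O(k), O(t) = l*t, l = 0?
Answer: -2085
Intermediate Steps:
O(t) = 0 (O(t) = 0*t = 0)
G(a, k) = -5 (G(a, k) = 4 + (-9 + 0) = 4 - 9 = -5)
-30 + G(1/23, -1)*411 = -30 - 5*411 = -30 - 2055 = -2085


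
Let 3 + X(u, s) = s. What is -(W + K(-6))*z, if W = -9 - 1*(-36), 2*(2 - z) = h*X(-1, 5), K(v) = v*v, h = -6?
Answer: -504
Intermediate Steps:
X(u, s) = -3 + s
K(v) = v²
z = 8 (z = 2 - (-3)*(-3 + 5) = 2 - (-3)*2 = 2 - ½*(-12) = 2 + 6 = 8)
W = 27 (W = -9 + 36 = 27)
-(W + K(-6))*z = -(27 + (-6)²)*8 = -(27 + 36)*8 = -63*8 = -1*504 = -504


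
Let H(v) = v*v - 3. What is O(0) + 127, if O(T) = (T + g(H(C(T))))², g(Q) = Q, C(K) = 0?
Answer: 136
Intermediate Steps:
H(v) = -3 + v² (H(v) = v² - 3 = -3 + v²)
O(T) = (-3 + T)² (O(T) = (T + (-3 + 0²))² = (T + (-3 + 0))² = (T - 3)² = (-3 + T)²)
O(0) + 127 = (3 - 1*0)² + 127 = (3 + 0)² + 127 = 3² + 127 = 9 + 127 = 136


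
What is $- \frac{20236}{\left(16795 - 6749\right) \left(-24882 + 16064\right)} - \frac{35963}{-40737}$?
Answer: $\frac{796657323424}{902178181959} \approx 0.88304$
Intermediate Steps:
$- \frac{20236}{\left(16795 - 6749\right) \left(-24882 + 16064\right)} - \frac{35963}{-40737} = - \frac{20236}{10046 \left(-8818\right)} - - \frac{35963}{40737} = - \frac{20236}{-88585628} + \frac{35963}{40737} = \left(-20236\right) \left(- \frac{1}{88585628}\right) + \frac{35963}{40737} = \frac{5059}{22146407} + \frac{35963}{40737} = \frac{796657323424}{902178181959}$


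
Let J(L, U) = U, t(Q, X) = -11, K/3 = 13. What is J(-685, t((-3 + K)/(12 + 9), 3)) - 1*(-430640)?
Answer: 430629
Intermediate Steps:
K = 39 (K = 3*13 = 39)
J(-685, t((-3 + K)/(12 + 9), 3)) - 1*(-430640) = -11 - 1*(-430640) = -11 + 430640 = 430629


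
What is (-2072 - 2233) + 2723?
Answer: -1582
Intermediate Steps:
(-2072 - 2233) + 2723 = -4305 + 2723 = -1582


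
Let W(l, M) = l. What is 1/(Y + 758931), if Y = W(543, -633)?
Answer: 1/759474 ≈ 1.3167e-6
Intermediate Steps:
Y = 543
1/(Y + 758931) = 1/(543 + 758931) = 1/759474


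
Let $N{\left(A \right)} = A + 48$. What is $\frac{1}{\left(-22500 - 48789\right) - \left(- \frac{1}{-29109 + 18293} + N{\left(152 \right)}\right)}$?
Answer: $- \frac{10816}{773225025} \approx -1.3988 \cdot 10^{-5}$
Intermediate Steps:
$N{\left(A \right)} = 48 + A$
$\frac{1}{\left(-22500 - 48789\right) - \left(- \frac{1}{-29109 + 18293} + N{\left(152 \right)}\right)} = \frac{1}{\left(-22500 - 48789\right) + \left(\frac{1}{-29109 + 18293} - \left(48 + 152\right)\right)} = \frac{1}{-71289 + \left(\frac{1}{-10816} - 200\right)} = \frac{1}{-71289 - \frac{2163201}{10816}} = \frac{1}{- \frac{773225025}{10816}} = - \frac{10816}{773225025}$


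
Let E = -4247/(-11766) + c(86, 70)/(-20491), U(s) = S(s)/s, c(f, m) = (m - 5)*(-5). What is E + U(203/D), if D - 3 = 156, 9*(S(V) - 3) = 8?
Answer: 23931538613/6991816074 ≈ 3.4228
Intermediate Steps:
S(V) = 35/9 (S(V) = 3 + (⅑)*8 = 3 + 8/9 = 35/9)
c(f, m) = 25 - 5*m (c(f, m) = (-5 + m)*(-5) = 25 - 5*m)
D = 159 (D = 3 + 156 = 159)
U(s) = 35/(9*s)
E = 90849227/241097106 (E = -4247/(-11766) + (25 - 5*70)/(-20491) = -4247*(-1/11766) + (25 - 350)*(-1/20491) = 4247/11766 - 325*(-1/20491) = 4247/11766 + 325/20491 = 90849227/241097106 ≈ 0.37682)
E + U(203/D) = 90849227/241097106 + 35/(9*((203/159))) = 90849227/241097106 + 35/(9*((203*(1/159)))) = 90849227/241097106 + 35/(9*(203/159)) = 90849227/241097106 + (35/9)*(159/203) = 90849227/241097106 + 265/87 = 23931538613/6991816074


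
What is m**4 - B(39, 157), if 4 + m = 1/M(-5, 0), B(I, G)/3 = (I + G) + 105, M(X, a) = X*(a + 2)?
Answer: -6204239/10000 ≈ -620.42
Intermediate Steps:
M(X, a) = X*(2 + a)
B(I, G) = 315 + 3*G + 3*I (B(I, G) = 3*((I + G) + 105) = 3*((G + I) + 105) = 3*(105 + G + I) = 315 + 3*G + 3*I)
m = -41/10 (m = -4 + 1/(-5*(2 + 0)) = -4 + 1/(-5*2) = -4 + 1/(-10) = -4 - 1/10 = -41/10 ≈ -4.1000)
m**4 - B(39, 157) = (-41/10)**4 - (315 + 3*157 + 3*39) = 2825761/10000 - (315 + 471 + 117) = 2825761/10000 - 1*903 = 2825761/10000 - 903 = -6204239/10000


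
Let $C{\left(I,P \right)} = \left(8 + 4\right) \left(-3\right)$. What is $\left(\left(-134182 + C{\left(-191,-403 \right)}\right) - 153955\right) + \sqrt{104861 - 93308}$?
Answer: $-288173 + \sqrt{11553} \approx -2.8807 \cdot 10^{5}$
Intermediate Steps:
$C{\left(I,P \right)} = -36$ ($C{\left(I,P \right)} = 12 \left(-3\right) = -36$)
$\left(\left(-134182 + C{\left(-191,-403 \right)}\right) - 153955\right) + \sqrt{104861 - 93308} = \left(\left(-134182 - 36\right) - 153955\right) + \sqrt{104861 - 93308} = \left(-134218 - 153955\right) + \sqrt{11553} = -288173 + \sqrt{11553}$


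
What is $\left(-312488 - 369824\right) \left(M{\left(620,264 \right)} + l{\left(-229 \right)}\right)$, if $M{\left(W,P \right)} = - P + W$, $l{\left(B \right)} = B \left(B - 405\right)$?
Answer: $-99305053104$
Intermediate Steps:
$l{\left(B \right)} = B \left(-405 + B\right)$
$M{\left(W,P \right)} = W - P$
$\left(-312488 - 369824\right) \left(M{\left(620,264 \right)} + l{\left(-229 \right)}\right) = \left(-312488 - 369824\right) \left(\left(620 - 264\right) - 229 \left(-405 - 229\right)\right) = - 682312 \left(\left(620 - 264\right) - -145186\right) = - 682312 \left(356 + 145186\right) = \left(-682312\right) 145542 = -99305053104$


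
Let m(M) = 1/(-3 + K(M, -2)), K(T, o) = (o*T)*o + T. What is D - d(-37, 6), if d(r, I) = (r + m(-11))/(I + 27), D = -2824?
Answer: -5402989/1914 ≈ -2822.9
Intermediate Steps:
K(T, o) = T + T*o² (K(T, o) = (T*o)*o + T = T*o² + T = T + T*o²)
m(M) = 1/(-3 + 5*M) (m(M) = 1/(-3 + M*(1 + (-2)²)) = 1/(-3 + M*(1 + 4)) = 1/(-3 + M*5) = 1/(-3 + 5*M))
d(r, I) = (-1/58 + r)/(27 + I) (d(r, I) = (r + 1/(-3 + 5*(-11)))/(I + 27) = (r + 1/(-3 - 55))/(27 + I) = (r + 1/(-58))/(27 + I) = (r - 1/58)/(27 + I) = (-1/58 + r)/(27 + I))
D - d(-37, 6) = -2824 - (-1/58 - 37)/(27 + 6) = -2824 - (-2147)/(33*58) = -2824 - 1*(-2147/1914) = -2824 + 2147/1914 = -5402989/1914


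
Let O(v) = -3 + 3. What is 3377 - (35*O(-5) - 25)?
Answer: 3402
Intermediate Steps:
O(v) = 0
3377 - (35*O(-5) - 25) = 3377 - (35*0 - 25) = 3377 - (0 - 25) = 3377 - 1*(-25) = 3377 + 25 = 3402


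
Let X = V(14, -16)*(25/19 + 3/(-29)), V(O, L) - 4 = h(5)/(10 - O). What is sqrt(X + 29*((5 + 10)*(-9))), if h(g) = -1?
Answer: I*sqrt(1187033626)/551 ≈ 62.529*I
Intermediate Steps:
V(O, L) = 4 - 1/(10 - O)
X = 2839/551 (X = ((-39 + 4*14)/(-10 + 14))*(25/19 + 3/(-29)) = ((-39 + 56)/4)*(25*(1/19) + 3*(-1/29)) = ((1/4)*17)*(25/19 - 3/29) = (17/4)*(668/551) = 2839/551 ≈ 5.1525)
sqrt(X + 29*((5 + 10)*(-9))) = sqrt(2839/551 + 29*((5 + 10)*(-9))) = sqrt(2839/551 + 29*(15*(-9))) = sqrt(2839/551 + 29*(-135)) = sqrt(2839/551 - 3915) = sqrt(-2154326/551) = I*sqrt(1187033626)/551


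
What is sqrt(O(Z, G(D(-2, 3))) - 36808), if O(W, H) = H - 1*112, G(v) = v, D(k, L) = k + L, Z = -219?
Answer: I*sqrt(36919) ≈ 192.14*I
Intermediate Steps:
D(k, L) = L + k
O(W, H) = -112 + H (O(W, H) = H - 112 = -112 + H)
sqrt(O(Z, G(D(-2, 3))) - 36808) = sqrt((-112 + (3 - 2)) - 36808) = sqrt((-112 + 1) - 36808) = sqrt(-111 - 36808) = sqrt(-36919) = I*sqrt(36919)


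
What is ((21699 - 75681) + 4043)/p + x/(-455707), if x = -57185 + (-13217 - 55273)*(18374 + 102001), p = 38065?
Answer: 313805693138902/17346486955 ≈ 18090.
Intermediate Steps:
x = -8244540935 (x = -57185 - 68490*120375 = -57185 - 8244483750 = -8244540935)
((21699 - 75681) + 4043)/p + x/(-455707) = ((21699 - 75681) + 4043)/38065 - 8244540935/(-455707) = (-53982 + 4043)*(1/38065) - 8244540935*(-1/455707) = -49939*1/38065 + 8244540935/455707 = -49939/38065 + 8244540935/455707 = 313805693138902/17346486955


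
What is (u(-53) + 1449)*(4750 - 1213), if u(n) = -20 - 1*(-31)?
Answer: 5164020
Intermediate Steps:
u(n) = 11 (u(n) = -20 + 31 = 11)
(u(-53) + 1449)*(4750 - 1213) = (11 + 1449)*(4750 - 1213) = 1460*3537 = 5164020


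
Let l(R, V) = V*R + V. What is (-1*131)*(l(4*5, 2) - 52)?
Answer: 1310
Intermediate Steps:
l(R, V) = V + R*V (l(R, V) = R*V + V = V + R*V)
(-1*131)*(l(4*5, 2) - 52) = (-1*131)*(2*(1 + 4*5) - 52) = -131*(2*(1 + 20) - 52) = -131*(2*21 - 52) = -131*(42 - 52) = -131*(-10) = 1310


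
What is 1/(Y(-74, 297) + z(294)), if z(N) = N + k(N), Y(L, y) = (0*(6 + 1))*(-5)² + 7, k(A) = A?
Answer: 1/595 ≈ 0.0016807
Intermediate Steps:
Y(L, y) = 7 (Y(L, y) = (0*7)*25 + 7 = 0*25 + 7 = 0 + 7 = 7)
z(N) = 2*N (z(N) = N + N = 2*N)
1/(Y(-74, 297) + z(294)) = 1/(7 + 2*294) = 1/(7 + 588) = 1/595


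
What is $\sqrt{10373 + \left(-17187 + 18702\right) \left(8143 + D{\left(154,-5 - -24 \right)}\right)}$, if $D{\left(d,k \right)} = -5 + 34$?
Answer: $\sqrt{12390953} \approx 3520.1$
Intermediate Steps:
$D{\left(d,k \right)} = 29$
$\sqrt{10373 + \left(-17187 + 18702\right) \left(8143 + D{\left(154,-5 - -24 \right)}\right)} = \sqrt{10373 + \left(-17187 + 18702\right) \left(8143 + 29\right)} = \sqrt{10373 + 1515 \cdot 8172} = \sqrt{10373 + 12380580} = \sqrt{12390953}$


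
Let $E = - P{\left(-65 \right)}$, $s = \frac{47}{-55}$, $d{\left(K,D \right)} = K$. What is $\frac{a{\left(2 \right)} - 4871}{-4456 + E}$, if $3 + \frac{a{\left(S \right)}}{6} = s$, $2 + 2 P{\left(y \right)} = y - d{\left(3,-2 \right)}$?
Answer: $\frac{269177}{243155} \approx 1.107$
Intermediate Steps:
$s = - \frac{47}{55}$ ($s = 47 \left(- \frac{1}{55}\right) = - \frac{47}{55} \approx -0.85455$)
$P{\left(y \right)} = - \frac{5}{2} + \frac{y}{2}$ ($P{\left(y \right)} = -1 + \frac{y - 3}{2} = -1 + \frac{-3 + y}{2} = -1 + \left(- \frac{3}{2} + \frac{y}{2}\right) = - \frac{5}{2} + \frac{y}{2}$)
$E = 35$ ($E = - (- \frac{5}{2} + \frac{1}{2} \left(-65\right)) = - (- \frac{5}{2} - \frac{65}{2}) = \left(-1\right) \left(-35\right) = 35$)
$a{\left(S \right)} = - \frac{1272}{55}$ ($a{\left(S \right)} = -18 + 6 \left(- \frac{47}{55}\right) = -18 - \frac{282}{55} = - \frac{1272}{55}$)
$\frac{a{\left(2 \right)} - 4871}{-4456 + E} = \frac{- \frac{1272}{55} - 4871}{-4456 + 35} = - \frac{269177}{55 \left(-4421\right)} = \left(- \frac{269177}{55}\right) \left(- \frac{1}{4421}\right) = \frac{269177}{243155}$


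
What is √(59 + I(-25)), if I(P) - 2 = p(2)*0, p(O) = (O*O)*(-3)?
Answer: √61 ≈ 7.8102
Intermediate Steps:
p(O) = -3*O² (p(O) = O²*(-3) = -3*O²)
I(P) = 2 (I(P) = 2 - 3*2²*0 = 2 - 3*4*0 = 2 - 12*0 = 2 + 0 = 2)
√(59 + I(-25)) = √(59 + 2) = √61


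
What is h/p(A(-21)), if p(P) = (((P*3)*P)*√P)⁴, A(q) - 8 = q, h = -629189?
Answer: -629189/11166537839769 ≈ -5.6346e-8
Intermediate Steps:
A(q) = 8 + q
p(P) = 81*P¹⁰ (p(P) = (((3*P)*P)*√P)⁴ = ((3*P²)*√P)⁴ = (3*P^(5/2))⁴ = 81*P¹⁰)
h/p(A(-21)) = -629189*1/(81*(8 - 21)¹⁰) = -629189/(81*(-13)¹⁰) = -629189/(81*137858491849) = -629189/11166537839769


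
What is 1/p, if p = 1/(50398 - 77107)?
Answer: -26709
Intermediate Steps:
p = -1/26709 (p = 1/(-26709) = -1/26709 ≈ -3.7441e-5)
1/p = 1/(-1/26709) = -26709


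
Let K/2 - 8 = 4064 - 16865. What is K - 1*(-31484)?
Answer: 5898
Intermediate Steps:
K = -25586 (K = 16 + 2*(4064 - 16865) = 16 + 2*(-12801) = 16 - 25602 = -25586)
K - 1*(-31484) = -25586 - 1*(-31484) = -25586 + 31484 = 5898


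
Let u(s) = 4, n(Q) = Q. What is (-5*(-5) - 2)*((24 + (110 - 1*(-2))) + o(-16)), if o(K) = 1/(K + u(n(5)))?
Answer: 37513/12 ≈ 3126.1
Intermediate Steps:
o(K) = 1/(4 + K) (o(K) = 1/(K + 4) = 1/(4 + K))
(-5*(-5) - 2)*((24 + (110 - 1*(-2))) + o(-16)) = (-5*(-5) - 2)*((24 + (110 - 1*(-2))) + 1/(4 - 16)) = (25 - 2)*((24 + (110 + 2)) + 1/(-12)) = 23*((24 + 112) - 1/12) = 23*(136 - 1/12) = 23*(1631/12) = 37513/12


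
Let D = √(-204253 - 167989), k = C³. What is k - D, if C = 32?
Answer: 32768 - I*√372242 ≈ 32768.0 - 610.12*I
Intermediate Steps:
k = 32768 (k = 32³ = 32768)
D = I*√372242 (D = √(-372242) = I*√372242 ≈ 610.12*I)
k - D = 32768 - I*√372242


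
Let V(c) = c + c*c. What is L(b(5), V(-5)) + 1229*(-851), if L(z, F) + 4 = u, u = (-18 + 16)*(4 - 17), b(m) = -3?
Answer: -1045857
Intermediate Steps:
V(c) = c + c²
u = 26 (u = -2*(-13) = 26)
L(z, F) = 22 (L(z, F) = -4 + 26 = 22)
L(b(5), V(-5)) + 1229*(-851) = 22 + 1229*(-851) = 22 - 1045879 = -1045857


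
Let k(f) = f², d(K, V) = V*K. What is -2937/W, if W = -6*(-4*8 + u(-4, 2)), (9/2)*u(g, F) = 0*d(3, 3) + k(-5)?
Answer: -8811/476 ≈ -18.510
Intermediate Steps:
d(K, V) = K*V
u(g, F) = 50/9 (u(g, F) = 2*(0*(3*3) + (-5)²)/9 = 2*(0*9 + 25)/9 = 2*(0 + 25)/9 = (2/9)*25 = 50/9)
W = 476/3 (W = -6*(-4*8 + 50/9) = -6*(-32 + 50/9) = -6*(-238/9) = 476/3 ≈ 158.67)
-2937/W = -2937/476/3 = -2937*3/476 = -8811/476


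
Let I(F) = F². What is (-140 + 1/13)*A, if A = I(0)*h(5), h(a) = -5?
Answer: 0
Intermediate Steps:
A = 0 (A = 0²*(-5) = 0*(-5) = 0)
(-140 + 1/13)*A = (-140 + 1/13)*0 = -1819/13*0 = 0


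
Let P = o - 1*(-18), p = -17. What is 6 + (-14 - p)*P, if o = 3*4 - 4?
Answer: 84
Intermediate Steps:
o = 8 (o = 12 - 4 = 8)
P = 26 (P = 8 - 1*(-18) = 8 + 18 = 26)
6 + (-14 - p)*P = 6 + (-14 - 1*(-17))*26 = 6 + (-14 + 17)*26 = 6 + 3*26 = 6 + 78 = 84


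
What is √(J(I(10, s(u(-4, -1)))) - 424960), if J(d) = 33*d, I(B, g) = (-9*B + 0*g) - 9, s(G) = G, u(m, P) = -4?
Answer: I*√428227 ≈ 654.39*I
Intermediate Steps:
I(B, g) = -9 - 9*B (I(B, g) = (-9*B + 0) - 9 = -9*B - 9 = -9 - 9*B)
√(J(I(10, s(u(-4, -1)))) - 424960) = √(33*(-9 - 9*10) - 424960) = √(33*(-9 - 90) - 424960) = √(33*(-99) - 424960) = √(-3267 - 424960) = √(-428227) = I*√428227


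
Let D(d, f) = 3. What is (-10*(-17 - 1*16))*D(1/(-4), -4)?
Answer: 990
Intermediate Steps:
(-10*(-17 - 1*16))*D(1/(-4), -4) = -10*(-17 - 1*16)*3 = -10*(-17 - 16)*3 = -10*(-33)*3 = 330*3 = 990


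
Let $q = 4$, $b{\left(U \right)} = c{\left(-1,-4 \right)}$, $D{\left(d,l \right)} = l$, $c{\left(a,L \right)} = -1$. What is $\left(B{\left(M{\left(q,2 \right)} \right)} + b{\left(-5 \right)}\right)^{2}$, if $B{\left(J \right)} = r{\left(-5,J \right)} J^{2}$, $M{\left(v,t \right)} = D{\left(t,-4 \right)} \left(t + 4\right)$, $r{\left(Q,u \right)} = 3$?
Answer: $2982529$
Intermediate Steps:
$b{\left(U \right)} = -1$
$M{\left(v,t \right)} = -16 - 4 t$ ($M{\left(v,t \right)} = - 4 \left(t + 4\right) = - 4 \left(4 + t\right) = -16 - 4 t$)
$B{\left(J \right)} = 3 J^{2}$
$\left(B{\left(M{\left(q,2 \right)} \right)} + b{\left(-5 \right)}\right)^{2} = \left(3 \left(-16 - 8\right)^{2} - 1\right)^{2} = \left(3 \left(-24\right)^{2} - 1\right)^{2} = \left(3 \cdot 576 - 1\right)^{2} = \left(1728 - 1\right)^{2} = 1727^{2} = 2982529$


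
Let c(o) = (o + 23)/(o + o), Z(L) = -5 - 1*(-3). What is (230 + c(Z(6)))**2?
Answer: 808201/16 ≈ 50513.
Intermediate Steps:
Z(L) = -2 (Z(L) = -5 + 3 = -2)
c(o) = (23 + o)/(2*o) (c(o) = (23 + o)/((2*o)) = (23 + o)*(1/(2*o)) = (23 + o)/(2*o))
(230 + c(Z(6)))**2 = (230 + (1/2)*(23 - 2)/(-2))**2 = (230 + (1/2)*(-1/2)*21)**2 = (230 - 21/4)**2 = (899/4)**2 = 808201/16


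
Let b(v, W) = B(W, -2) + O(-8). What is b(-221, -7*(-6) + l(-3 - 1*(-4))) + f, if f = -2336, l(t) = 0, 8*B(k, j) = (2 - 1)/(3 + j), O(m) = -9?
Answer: -18759/8 ≈ -2344.9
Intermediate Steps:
B(k, j) = 1/(8*(3 + j)) (B(k, j) = ((2 - 1)/(3 + j))/8 = (1/(3 + j))/8 = 1/(8*(3 + j)))
b(v, W) = -71/8 (b(v, W) = 1/(8*(3 - 2)) - 9 = (1/8)/1 - 9 = (1/8)*1 - 9 = 1/8 - 9 = -71/8)
b(-221, -7*(-6) + l(-3 - 1*(-4))) + f = -71/8 - 2336 = -18759/8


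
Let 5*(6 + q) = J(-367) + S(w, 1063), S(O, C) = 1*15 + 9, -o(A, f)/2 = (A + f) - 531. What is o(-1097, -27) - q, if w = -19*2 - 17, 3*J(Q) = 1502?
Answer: 48166/15 ≈ 3211.1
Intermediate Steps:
J(Q) = 1502/3 (J(Q) = (⅓)*1502 = 1502/3)
o(A, f) = 1062 - 2*A - 2*f (o(A, f) = -2*((A + f) - 531) = -2*(-531 + A + f) = 1062 - 2*A - 2*f)
w = -55 (w = -38 - 17 = -55)
S(O, C) = 24 (S(O, C) = 15 + 9 = 24)
q = 1484/15 (q = -6 + (1502/3 + 24)/5 = -6 + (⅕)*(1574/3) = -6 + 1574/15 = 1484/15 ≈ 98.933)
o(-1097, -27) - q = (1062 - 2*(-1097) - 2*(-27)) - 1*1484/15 = (1062 + 2194 + 54) - 1484/15 = 3310 - 1484/15 = 48166/15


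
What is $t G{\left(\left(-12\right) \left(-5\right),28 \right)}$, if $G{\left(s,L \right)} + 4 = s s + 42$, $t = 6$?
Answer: $21828$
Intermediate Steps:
$G{\left(s,L \right)} = 38 + s^{2}$ ($G{\left(s,L \right)} = -4 + \left(s s + 42\right) = -4 + \left(s^{2} + 42\right) = -4 + \left(42 + s^{2}\right) = 38 + s^{2}$)
$t G{\left(\left(-12\right) \left(-5\right),28 \right)} = 6 \left(38 + \left(\left(-12\right) \left(-5\right)\right)^{2}\right) = 6 \left(38 + 60^{2}\right) = 6 \left(38 + 3600\right) = 6 \cdot 3638 = 21828$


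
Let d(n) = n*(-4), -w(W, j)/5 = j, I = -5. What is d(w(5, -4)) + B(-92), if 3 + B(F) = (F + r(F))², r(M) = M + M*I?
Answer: 76093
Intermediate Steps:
r(M) = -4*M (r(M) = M + M*(-5) = M - 5*M = -4*M)
w(W, j) = -5*j
d(n) = -4*n
B(F) = -3 + 9*F² (B(F) = -3 + (F - 4*F)² = -3 + (-3*F)² = -3 + 9*F²)
d(w(5, -4)) + B(-92) = -(-20)*(-4) + (-3 + 9*(-92)²) = -4*20 + (-3 + 9*8464) = -80 + (-3 + 76176) = -80 + 76173 = 76093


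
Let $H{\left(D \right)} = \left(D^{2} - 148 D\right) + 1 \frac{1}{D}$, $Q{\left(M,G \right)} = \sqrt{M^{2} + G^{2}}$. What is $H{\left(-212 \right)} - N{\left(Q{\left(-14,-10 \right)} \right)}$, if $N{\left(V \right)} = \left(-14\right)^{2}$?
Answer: $\frac{16138287}{212} \approx 76124.0$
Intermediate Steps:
$Q{\left(M,G \right)} = \sqrt{G^{2} + M^{2}}$
$H{\left(D \right)} = \frac{1}{D} + D^{2} - 148 D$ ($H{\left(D \right)} = \left(D^{2} - 148 D\right) + \frac{1}{D} = \frac{1}{D} + D^{2} - 148 D$)
$N{\left(V \right)} = 196$
$H{\left(-212 \right)} - N{\left(Q{\left(-14,-10 \right)} \right)} = \frac{1 + \left(-212\right)^{2} \left(-148 - 212\right)}{-212} - 196 = - \frac{1 + 44944 \left(-360\right)}{212} - 196 = - \frac{1 - 16179840}{212} - 196 = \left(- \frac{1}{212}\right) \left(-16179839\right) - 196 = \frac{16179839}{212} - 196 = \frac{16138287}{212}$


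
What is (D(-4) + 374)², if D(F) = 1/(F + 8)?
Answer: 2241009/16 ≈ 1.4006e+5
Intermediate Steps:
D(F) = 1/(8 + F)
(D(-4) + 374)² = (1/(8 - 4) + 374)² = (1/4 + 374)² = (¼ + 374)² = (1497/4)² = 2241009/16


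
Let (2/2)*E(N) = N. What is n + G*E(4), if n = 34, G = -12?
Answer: -14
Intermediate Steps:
E(N) = N
n + G*E(4) = 34 - 12*4 = 34 - 48 = -14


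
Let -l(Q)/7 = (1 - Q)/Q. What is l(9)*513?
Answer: 3192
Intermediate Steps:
l(Q) = -7*(1 - Q)/Q
l(9)*513 = (7 - 7/9)*513 = (56/9)*513 = 3192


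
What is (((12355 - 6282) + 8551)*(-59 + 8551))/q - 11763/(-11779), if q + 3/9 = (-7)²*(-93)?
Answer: -548529434745/20130311 ≈ -27249.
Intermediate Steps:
q = -13672/3 (q = -⅓ + (-7)²*(-93) = -⅓ + 49*(-93) = -⅓ - 4557 = -13672/3 ≈ -4557.3)
(((12355 - 6282) + 8551)*(-59 + 8551))/q - 11763/(-11779) = (((12355 - 6282) + 8551)*(-59 + 8551))/(-13672/3) - 11763/(-11779) = ((6073 + 8551)*8492)*(-3/13672) - 11763*(-1/11779) = (14624*8492)*(-3/13672) + 11763/11779 = 124187008*(-3/13672) + 11763/11779 = -46570128/1709 + 11763/11779 = -548529434745/20130311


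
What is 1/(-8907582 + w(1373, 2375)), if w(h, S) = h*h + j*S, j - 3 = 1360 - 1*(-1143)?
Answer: -1/1070703 ≈ -9.3397e-7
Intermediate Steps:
j = 2506 (j = 3 + (1360 - 1*(-1143)) = 3 + (1360 + 1143) = 3 + 2503 = 2506)
w(h, S) = h**2 + 2506*S (w(h, S) = h*h + 2506*S = h**2 + 2506*S)
1/(-8907582 + w(1373, 2375)) = 1/(-8907582 + (1373**2 + 2506*2375)) = 1/(-8907582 + (1885129 + 5951750)) = 1/(-8907582 + 7836879) = 1/(-1070703) = -1/1070703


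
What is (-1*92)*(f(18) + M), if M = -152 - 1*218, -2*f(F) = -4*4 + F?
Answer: 34132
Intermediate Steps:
f(F) = 8 - F/2 (f(F) = -(-4*4 + F)/2 = -(-16 + F)/2 = 8 - F/2)
M = -370 (M = -152 - 218 = -370)
(-1*92)*(f(18) + M) = (-1*92)*((8 - ½*18) - 370) = -92*((8 - 9) - 370) = -92*(-1 - 370) = -92*(-371) = 34132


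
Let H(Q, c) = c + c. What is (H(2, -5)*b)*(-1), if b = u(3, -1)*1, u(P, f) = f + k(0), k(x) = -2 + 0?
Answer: -30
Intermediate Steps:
k(x) = -2
u(P, f) = -2 + f (u(P, f) = f - 2 = -2 + f)
H(Q, c) = 2*c
b = -3 (b = (-2 - 1)*1 = -3*1 = -3)
(H(2, -5)*b)*(-1) = ((2*(-5))*(-3))*(-1) = -10*(-3)*(-1) = 30*(-1) = -30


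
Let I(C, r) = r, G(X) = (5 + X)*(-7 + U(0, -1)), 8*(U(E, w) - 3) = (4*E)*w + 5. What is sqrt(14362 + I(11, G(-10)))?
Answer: sqrt(230062)/4 ≈ 119.91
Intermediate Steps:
U(E, w) = 29/8 + E*w/2 (U(E, w) = 3 + ((4*E)*w + 5)/8 = 3 + (4*E*w + 5)/8 = 3 + (5 + 4*E*w)/8 = 3 + (5/8 + E*w/2) = 29/8 + E*w/2)
G(X) = -135/8 - 27*X/8 (G(X) = (5 + X)*(-7 + (29/8 + (1/2)*0*(-1))) = (5 + X)*(-7 + (29/8 + 0)) = (5 + X)*(-7 + 29/8) = (5 + X)*(-27/8) = -135/8 - 27*X/8)
sqrt(14362 + I(11, G(-10))) = sqrt(14362 + (-135/8 - 27/8*(-10))) = sqrt(14362 + (-135/8 + 135/4)) = sqrt(14362 + 135/8) = sqrt(115031/8) = sqrt(230062)/4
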